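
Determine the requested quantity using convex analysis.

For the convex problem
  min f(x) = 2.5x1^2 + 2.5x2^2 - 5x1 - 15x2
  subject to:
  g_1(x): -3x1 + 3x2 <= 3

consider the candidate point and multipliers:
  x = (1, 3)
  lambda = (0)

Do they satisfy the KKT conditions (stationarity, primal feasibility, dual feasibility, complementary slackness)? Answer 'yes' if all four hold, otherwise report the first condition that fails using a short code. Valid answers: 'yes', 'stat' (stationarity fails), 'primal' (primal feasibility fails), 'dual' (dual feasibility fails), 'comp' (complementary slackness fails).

Gradient of f: grad f(x) = Q x + c = (0, 0)
Constraint values g_i(x) = a_i^T x - b_i:
  g_1((1, 3)) = 3
Stationarity residual: grad f(x) + sum_i lambda_i a_i = (0, 0)
  -> stationarity OK
Primal feasibility (all g_i <= 0): FAILS
Dual feasibility (all lambda_i >= 0): OK
Complementary slackness (lambda_i * g_i(x) = 0 for all i): OK

Verdict: the first failing condition is primal_feasibility -> primal.

primal


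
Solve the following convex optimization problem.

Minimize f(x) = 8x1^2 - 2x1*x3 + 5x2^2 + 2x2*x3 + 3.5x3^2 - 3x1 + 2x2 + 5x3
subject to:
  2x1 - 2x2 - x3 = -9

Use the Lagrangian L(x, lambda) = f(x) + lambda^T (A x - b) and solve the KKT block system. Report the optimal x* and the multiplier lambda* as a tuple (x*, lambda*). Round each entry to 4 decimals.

Form the Lagrangian:
  L(x, lambda) = (1/2) x^T Q x + c^T x + lambda^T (A x - b)
Stationarity (grad_x L = 0): Q x + c + A^T lambda = 0.
Primal feasibility: A x = b.

This gives the KKT block system:
  [ Q   A^T ] [ x     ]   [-c ]
  [ A    0  ] [ lambda ] = [ b ]

Solving the linear system:
  x*      = (-1.6618, 2.7588, 0.1588)
  lambda* = (14.9529)
  f(x*)   = 72.9368

x* = (-1.6618, 2.7588, 0.1588), lambda* = (14.9529)


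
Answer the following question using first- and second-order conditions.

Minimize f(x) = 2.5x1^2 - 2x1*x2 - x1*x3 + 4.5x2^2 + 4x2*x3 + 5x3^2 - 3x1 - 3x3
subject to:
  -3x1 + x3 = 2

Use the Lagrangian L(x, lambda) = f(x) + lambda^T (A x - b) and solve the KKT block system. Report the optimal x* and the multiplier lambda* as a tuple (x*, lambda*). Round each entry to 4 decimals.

Form the Lagrangian:
  L(x, lambda) = (1/2) x^T Q x + c^T x + lambda^T (A x - b)
Stationarity (grad_x L = 0): Q x + c + A^T lambda = 0.
Primal feasibility: A x = b.

This gives the KKT block system:
  [ Q   A^T ] [ x     ]   [-c ]
  [ A    0  ] [ lambda ] = [ b ]

Solving the linear system:
  x*      = (-0.4765, -0.3595, 0.5706)
  lambda* = (-1.7447)
  f(x*)   = 1.6034

x* = (-0.4765, -0.3595, 0.5706), lambda* = (-1.7447)


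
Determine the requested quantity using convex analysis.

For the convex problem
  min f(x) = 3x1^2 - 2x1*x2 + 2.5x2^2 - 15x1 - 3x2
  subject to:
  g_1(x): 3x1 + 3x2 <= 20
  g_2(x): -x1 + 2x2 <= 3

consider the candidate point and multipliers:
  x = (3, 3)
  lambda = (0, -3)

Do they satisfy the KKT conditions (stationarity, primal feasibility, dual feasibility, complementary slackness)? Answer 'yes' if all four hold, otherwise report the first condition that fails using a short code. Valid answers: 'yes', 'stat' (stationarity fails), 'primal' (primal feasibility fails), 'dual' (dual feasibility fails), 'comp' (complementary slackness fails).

Gradient of f: grad f(x) = Q x + c = (-3, 6)
Constraint values g_i(x) = a_i^T x - b_i:
  g_1((3, 3)) = -2
  g_2((3, 3)) = 0
Stationarity residual: grad f(x) + sum_i lambda_i a_i = (0, 0)
  -> stationarity OK
Primal feasibility (all g_i <= 0): OK
Dual feasibility (all lambda_i >= 0): FAILS
Complementary slackness (lambda_i * g_i(x) = 0 for all i): OK

Verdict: the first failing condition is dual_feasibility -> dual.

dual


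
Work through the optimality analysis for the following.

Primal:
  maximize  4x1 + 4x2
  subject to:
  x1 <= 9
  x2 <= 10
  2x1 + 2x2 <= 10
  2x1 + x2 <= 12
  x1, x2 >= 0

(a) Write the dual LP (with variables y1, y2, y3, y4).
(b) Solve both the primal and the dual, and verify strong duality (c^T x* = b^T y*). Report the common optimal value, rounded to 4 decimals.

The standard primal-dual pair for 'max c^T x s.t. A x <= b, x >= 0' is:
  Dual:  min b^T y  s.t.  A^T y >= c,  y >= 0.

So the dual LP is:
  minimize  9y1 + 10y2 + 10y3 + 12y4
  subject to:
    y1 + 2y3 + 2y4 >= 4
    y2 + 2y3 + y4 >= 4
    y1, y2, y3, y4 >= 0

Solving the primal: x* = (5, 0).
  primal value c^T x* = 20.
Solving the dual: y* = (0, 0, 2, 0).
  dual value b^T y* = 20.
Strong duality: c^T x* = b^T y*. Confirmed.

20


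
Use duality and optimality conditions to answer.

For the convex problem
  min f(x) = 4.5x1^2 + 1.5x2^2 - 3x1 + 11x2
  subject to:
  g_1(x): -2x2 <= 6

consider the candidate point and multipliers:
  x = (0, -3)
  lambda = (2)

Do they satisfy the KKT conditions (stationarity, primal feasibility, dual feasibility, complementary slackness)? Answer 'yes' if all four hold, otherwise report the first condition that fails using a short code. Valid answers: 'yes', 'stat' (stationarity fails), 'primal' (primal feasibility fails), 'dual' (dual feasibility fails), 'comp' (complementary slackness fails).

Gradient of f: grad f(x) = Q x + c = (-3, 2)
Constraint values g_i(x) = a_i^T x - b_i:
  g_1((0, -3)) = 0
Stationarity residual: grad f(x) + sum_i lambda_i a_i = (-3, -2)
  -> stationarity FAILS
Primal feasibility (all g_i <= 0): OK
Dual feasibility (all lambda_i >= 0): OK
Complementary slackness (lambda_i * g_i(x) = 0 for all i): OK

Verdict: the first failing condition is stationarity -> stat.

stat


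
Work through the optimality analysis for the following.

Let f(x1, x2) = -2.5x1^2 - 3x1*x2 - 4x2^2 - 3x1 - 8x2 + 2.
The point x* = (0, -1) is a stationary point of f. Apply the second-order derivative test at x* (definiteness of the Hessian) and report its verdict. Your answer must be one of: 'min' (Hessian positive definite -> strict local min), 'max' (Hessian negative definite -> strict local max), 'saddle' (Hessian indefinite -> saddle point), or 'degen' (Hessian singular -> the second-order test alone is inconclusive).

Compute the Hessian H = grad^2 f:
  H = [[-5, -3], [-3, -8]]
Verify stationarity: grad f(x*) = H x* + g = (0, 0).
Eigenvalues of H: -9.8541, -3.1459.
Both eigenvalues < 0, so H is negative definite -> x* is a strict local max.

max


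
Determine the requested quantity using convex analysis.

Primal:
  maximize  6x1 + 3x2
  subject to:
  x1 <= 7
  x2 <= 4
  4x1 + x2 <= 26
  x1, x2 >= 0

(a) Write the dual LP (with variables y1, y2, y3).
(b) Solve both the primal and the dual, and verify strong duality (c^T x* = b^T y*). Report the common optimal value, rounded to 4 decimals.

The standard primal-dual pair for 'max c^T x s.t. A x <= b, x >= 0' is:
  Dual:  min b^T y  s.t.  A^T y >= c,  y >= 0.

So the dual LP is:
  minimize  7y1 + 4y2 + 26y3
  subject to:
    y1 + 4y3 >= 6
    y2 + y3 >= 3
    y1, y2, y3 >= 0

Solving the primal: x* = (5.5, 4).
  primal value c^T x* = 45.
Solving the dual: y* = (0, 1.5, 1.5).
  dual value b^T y* = 45.
Strong duality: c^T x* = b^T y*. Confirmed.

45


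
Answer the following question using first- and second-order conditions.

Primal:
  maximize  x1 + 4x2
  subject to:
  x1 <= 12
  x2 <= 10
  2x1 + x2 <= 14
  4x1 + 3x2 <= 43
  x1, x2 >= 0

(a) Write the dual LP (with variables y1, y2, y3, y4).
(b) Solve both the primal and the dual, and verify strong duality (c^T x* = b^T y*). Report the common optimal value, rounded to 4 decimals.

The standard primal-dual pair for 'max c^T x s.t. A x <= b, x >= 0' is:
  Dual:  min b^T y  s.t.  A^T y >= c,  y >= 0.

So the dual LP is:
  minimize  12y1 + 10y2 + 14y3 + 43y4
  subject to:
    y1 + 2y3 + 4y4 >= 1
    y2 + y3 + 3y4 >= 4
    y1, y2, y3, y4 >= 0

Solving the primal: x* = (2, 10).
  primal value c^T x* = 42.
Solving the dual: y* = (0, 3.5, 0.5, 0).
  dual value b^T y* = 42.
Strong duality: c^T x* = b^T y*. Confirmed.

42


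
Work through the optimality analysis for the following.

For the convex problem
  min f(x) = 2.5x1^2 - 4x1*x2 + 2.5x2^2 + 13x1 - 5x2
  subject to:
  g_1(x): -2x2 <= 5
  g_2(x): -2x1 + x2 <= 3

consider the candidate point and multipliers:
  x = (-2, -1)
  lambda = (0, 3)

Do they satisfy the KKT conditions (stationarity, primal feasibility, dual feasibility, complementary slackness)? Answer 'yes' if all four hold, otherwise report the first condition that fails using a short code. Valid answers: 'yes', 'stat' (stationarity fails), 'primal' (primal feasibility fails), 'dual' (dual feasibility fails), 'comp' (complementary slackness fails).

Gradient of f: grad f(x) = Q x + c = (7, -2)
Constraint values g_i(x) = a_i^T x - b_i:
  g_1((-2, -1)) = -3
  g_2((-2, -1)) = 0
Stationarity residual: grad f(x) + sum_i lambda_i a_i = (1, 1)
  -> stationarity FAILS
Primal feasibility (all g_i <= 0): OK
Dual feasibility (all lambda_i >= 0): OK
Complementary slackness (lambda_i * g_i(x) = 0 for all i): OK

Verdict: the first failing condition is stationarity -> stat.

stat


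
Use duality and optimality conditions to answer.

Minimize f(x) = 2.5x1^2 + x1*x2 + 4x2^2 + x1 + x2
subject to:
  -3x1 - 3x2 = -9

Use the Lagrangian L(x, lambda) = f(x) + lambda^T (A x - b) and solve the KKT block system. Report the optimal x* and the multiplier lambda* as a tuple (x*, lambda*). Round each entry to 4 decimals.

Form the Lagrangian:
  L(x, lambda) = (1/2) x^T Q x + c^T x + lambda^T (A x - b)
Stationarity (grad_x L = 0): Q x + c + A^T lambda = 0.
Primal feasibility: A x = b.

This gives the KKT block system:
  [ Q   A^T ] [ x     ]   [-c ]
  [ A    0  ] [ lambda ] = [ b ]

Solving the linear system:
  x*      = (1.9091, 1.0909)
  lambda* = (3.8788)
  f(x*)   = 18.9545

x* = (1.9091, 1.0909), lambda* = (3.8788)


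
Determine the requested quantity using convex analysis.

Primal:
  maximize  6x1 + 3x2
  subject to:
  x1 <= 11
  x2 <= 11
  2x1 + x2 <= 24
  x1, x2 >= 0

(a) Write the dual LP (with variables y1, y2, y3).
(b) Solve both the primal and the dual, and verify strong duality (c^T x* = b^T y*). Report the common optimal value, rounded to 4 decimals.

The standard primal-dual pair for 'max c^T x s.t. A x <= b, x >= 0' is:
  Dual:  min b^T y  s.t.  A^T y >= c,  y >= 0.

So the dual LP is:
  minimize  11y1 + 11y2 + 24y3
  subject to:
    y1 + 2y3 >= 6
    y2 + y3 >= 3
    y1, y2, y3 >= 0

Solving the primal: x* = (6.5, 11).
  primal value c^T x* = 72.
Solving the dual: y* = (0, 0, 3).
  dual value b^T y* = 72.
Strong duality: c^T x* = b^T y*. Confirmed.

72


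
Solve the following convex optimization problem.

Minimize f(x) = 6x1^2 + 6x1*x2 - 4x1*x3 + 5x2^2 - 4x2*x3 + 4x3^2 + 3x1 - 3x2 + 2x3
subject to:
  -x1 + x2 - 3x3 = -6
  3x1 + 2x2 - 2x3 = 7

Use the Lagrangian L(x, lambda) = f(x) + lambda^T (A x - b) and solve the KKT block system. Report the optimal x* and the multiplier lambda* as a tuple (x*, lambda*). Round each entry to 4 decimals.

Form the Lagrangian:
  L(x, lambda) = (1/2) x^T Q x + c^T x + lambda^T (A x - b)
Stationarity (grad_x L = 0): Q x + c + A^T lambda = 0.
Primal feasibility: A x = b.

This gives the KKT block system:
  [ Q   A^T ] [ x     ]   [-c ]
  [ A    0  ] [ lambda ] = [ b ]

Solving the linear system:
  x*      = (2.8539, 0.4018, 1.1826)
  lambda* = (5.9244, -9.6675)
  f(x*)   = 56.4704

x* = (2.8539, 0.4018, 1.1826), lambda* = (5.9244, -9.6675)


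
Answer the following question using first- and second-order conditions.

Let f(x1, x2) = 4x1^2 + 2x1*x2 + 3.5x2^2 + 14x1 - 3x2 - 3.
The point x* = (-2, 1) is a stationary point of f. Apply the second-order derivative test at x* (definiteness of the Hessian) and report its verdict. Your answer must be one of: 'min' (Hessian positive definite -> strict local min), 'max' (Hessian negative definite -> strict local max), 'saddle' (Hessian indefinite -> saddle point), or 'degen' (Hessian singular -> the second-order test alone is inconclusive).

Compute the Hessian H = grad^2 f:
  H = [[8, 2], [2, 7]]
Verify stationarity: grad f(x*) = H x* + g = (0, 0).
Eigenvalues of H: 5.4384, 9.5616.
Both eigenvalues > 0, so H is positive definite -> x* is a strict local min.

min


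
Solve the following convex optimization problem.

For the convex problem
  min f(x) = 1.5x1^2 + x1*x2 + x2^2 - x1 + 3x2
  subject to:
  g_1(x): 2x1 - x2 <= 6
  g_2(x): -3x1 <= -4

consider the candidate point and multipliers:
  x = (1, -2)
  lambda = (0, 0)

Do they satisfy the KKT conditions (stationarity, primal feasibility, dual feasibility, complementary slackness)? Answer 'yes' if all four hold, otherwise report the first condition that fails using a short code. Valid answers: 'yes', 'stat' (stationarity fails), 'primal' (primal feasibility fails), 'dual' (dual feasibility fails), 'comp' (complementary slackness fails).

Gradient of f: grad f(x) = Q x + c = (0, 0)
Constraint values g_i(x) = a_i^T x - b_i:
  g_1((1, -2)) = -2
  g_2((1, -2)) = 1
Stationarity residual: grad f(x) + sum_i lambda_i a_i = (0, 0)
  -> stationarity OK
Primal feasibility (all g_i <= 0): FAILS
Dual feasibility (all lambda_i >= 0): OK
Complementary slackness (lambda_i * g_i(x) = 0 for all i): OK

Verdict: the first failing condition is primal_feasibility -> primal.

primal


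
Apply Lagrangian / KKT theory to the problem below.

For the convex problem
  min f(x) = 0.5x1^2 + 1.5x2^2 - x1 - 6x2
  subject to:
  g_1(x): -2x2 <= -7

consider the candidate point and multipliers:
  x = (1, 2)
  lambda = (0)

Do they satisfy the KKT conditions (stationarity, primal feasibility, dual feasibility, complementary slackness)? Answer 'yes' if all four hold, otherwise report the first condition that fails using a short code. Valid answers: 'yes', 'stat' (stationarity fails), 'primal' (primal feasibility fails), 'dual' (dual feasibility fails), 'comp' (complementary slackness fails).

Gradient of f: grad f(x) = Q x + c = (0, 0)
Constraint values g_i(x) = a_i^T x - b_i:
  g_1((1, 2)) = 3
Stationarity residual: grad f(x) + sum_i lambda_i a_i = (0, 0)
  -> stationarity OK
Primal feasibility (all g_i <= 0): FAILS
Dual feasibility (all lambda_i >= 0): OK
Complementary slackness (lambda_i * g_i(x) = 0 for all i): OK

Verdict: the first failing condition is primal_feasibility -> primal.

primal


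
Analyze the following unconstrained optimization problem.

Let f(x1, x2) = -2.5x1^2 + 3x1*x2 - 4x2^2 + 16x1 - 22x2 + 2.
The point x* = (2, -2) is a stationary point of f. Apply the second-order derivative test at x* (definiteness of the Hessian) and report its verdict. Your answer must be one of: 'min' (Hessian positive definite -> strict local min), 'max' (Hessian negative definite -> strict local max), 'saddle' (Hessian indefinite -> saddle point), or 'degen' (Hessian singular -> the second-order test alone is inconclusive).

Compute the Hessian H = grad^2 f:
  H = [[-5, 3], [3, -8]]
Verify stationarity: grad f(x*) = H x* + g = (0, 0).
Eigenvalues of H: -9.8541, -3.1459.
Both eigenvalues < 0, so H is negative definite -> x* is a strict local max.

max


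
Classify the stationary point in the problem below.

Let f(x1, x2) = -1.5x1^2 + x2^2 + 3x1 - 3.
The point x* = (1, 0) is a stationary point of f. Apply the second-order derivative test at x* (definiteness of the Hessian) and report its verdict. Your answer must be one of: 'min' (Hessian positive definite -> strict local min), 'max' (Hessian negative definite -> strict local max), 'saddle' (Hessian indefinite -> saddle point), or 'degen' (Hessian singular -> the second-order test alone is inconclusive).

Compute the Hessian H = grad^2 f:
  H = [[-3, 0], [0, 2]]
Verify stationarity: grad f(x*) = H x* + g = (0, 0).
Eigenvalues of H: -3, 2.
Eigenvalues have mixed signs, so H is indefinite -> x* is a saddle point.

saddle


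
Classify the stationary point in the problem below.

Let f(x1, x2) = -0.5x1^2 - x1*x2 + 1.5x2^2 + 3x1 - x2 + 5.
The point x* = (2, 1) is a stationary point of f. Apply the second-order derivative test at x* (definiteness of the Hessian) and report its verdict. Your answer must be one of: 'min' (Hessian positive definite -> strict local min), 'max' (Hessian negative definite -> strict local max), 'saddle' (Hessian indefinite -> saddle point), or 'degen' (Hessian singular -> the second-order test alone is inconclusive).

Compute the Hessian H = grad^2 f:
  H = [[-1, -1], [-1, 3]]
Verify stationarity: grad f(x*) = H x* + g = (0, 0).
Eigenvalues of H: -1.2361, 3.2361.
Eigenvalues have mixed signs, so H is indefinite -> x* is a saddle point.

saddle


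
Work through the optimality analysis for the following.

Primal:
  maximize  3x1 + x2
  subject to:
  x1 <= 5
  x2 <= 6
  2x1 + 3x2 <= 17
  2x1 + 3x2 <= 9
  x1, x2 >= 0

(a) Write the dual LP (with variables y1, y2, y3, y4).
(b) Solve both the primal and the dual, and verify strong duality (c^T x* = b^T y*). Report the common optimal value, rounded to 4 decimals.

The standard primal-dual pair for 'max c^T x s.t. A x <= b, x >= 0' is:
  Dual:  min b^T y  s.t.  A^T y >= c,  y >= 0.

So the dual LP is:
  minimize  5y1 + 6y2 + 17y3 + 9y4
  subject to:
    y1 + 2y3 + 2y4 >= 3
    y2 + 3y3 + 3y4 >= 1
    y1, y2, y3, y4 >= 0

Solving the primal: x* = (4.5, 0).
  primal value c^T x* = 13.5.
Solving the dual: y* = (0, 0, 0, 1.5).
  dual value b^T y* = 13.5.
Strong duality: c^T x* = b^T y*. Confirmed.

13.5


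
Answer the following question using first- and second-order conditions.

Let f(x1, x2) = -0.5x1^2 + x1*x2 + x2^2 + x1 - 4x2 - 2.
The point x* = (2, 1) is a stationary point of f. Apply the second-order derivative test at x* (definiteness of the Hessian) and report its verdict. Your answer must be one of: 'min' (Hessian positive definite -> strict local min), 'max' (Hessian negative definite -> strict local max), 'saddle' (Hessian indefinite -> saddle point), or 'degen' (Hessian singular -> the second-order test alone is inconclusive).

Compute the Hessian H = grad^2 f:
  H = [[-1, 1], [1, 2]]
Verify stationarity: grad f(x*) = H x* + g = (0, 0).
Eigenvalues of H: -1.3028, 2.3028.
Eigenvalues have mixed signs, so H is indefinite -> x* is a saddle point.

saddle


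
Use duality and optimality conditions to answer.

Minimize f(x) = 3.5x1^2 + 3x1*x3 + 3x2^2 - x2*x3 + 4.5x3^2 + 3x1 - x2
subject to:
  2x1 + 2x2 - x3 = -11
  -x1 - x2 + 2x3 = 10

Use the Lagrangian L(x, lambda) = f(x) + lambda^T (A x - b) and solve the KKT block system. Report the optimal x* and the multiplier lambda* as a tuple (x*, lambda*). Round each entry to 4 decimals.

Form the Lagrangian:
  L(x, lambda) = (1/2) x^T Q x + c^T x + lambda^T (A x - b)
Stationarity (grad_x L = 0): Q x + c + A^T lambda = 0.
Primal feasibility: A x = b.

This gives the KKT block system:
  [ Q   A^T ] [ x     ]   [-c ]
  [ A    0  ] [ lambda ] = [ b ]

Solving the linear system:
  x*      = (-3.0769, -0.9231, 3)
  lambda* = (0.1282, -9.2821)
  f(x*)   = 42.9615

x* = (-3.0769, -0.9231, 3), lambda* = (0.1282, -9.2821)


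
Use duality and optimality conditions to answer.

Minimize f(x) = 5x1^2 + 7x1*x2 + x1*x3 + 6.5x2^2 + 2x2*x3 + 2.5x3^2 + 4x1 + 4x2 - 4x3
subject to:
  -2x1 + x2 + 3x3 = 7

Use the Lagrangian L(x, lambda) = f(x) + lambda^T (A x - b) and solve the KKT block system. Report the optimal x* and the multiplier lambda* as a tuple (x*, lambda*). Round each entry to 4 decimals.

Form the Lagrangian:
  L(x, lambda) = (1/2) x^T Q x + c^T x + lambda^T (A x - b)
Stationarity (grad_x L = 0): Q x + c + A^T lambda = 0.
Primal feasibility: A x = b.

This gives the KKT block system:
  [ Q   A^T ] [ x     ]   [-c ]
  [ A    0  ] [ lambda ] = [ b ]

Solving the linear system:
  x*      = (-0.8271, -0.0338, 1.7932)
  lambda* = (-1.3571)
  f(x*)   = -0.5583

x* = (-0.8271, -0.0338, 1.7932), lambda* = (-1.3571)


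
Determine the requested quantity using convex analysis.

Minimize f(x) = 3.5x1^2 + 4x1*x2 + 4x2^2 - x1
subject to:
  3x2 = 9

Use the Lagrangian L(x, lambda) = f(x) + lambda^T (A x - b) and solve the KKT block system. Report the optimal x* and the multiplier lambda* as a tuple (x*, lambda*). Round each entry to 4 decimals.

Form the Lagrangian:
  L(x, lambda) = (1/2) x^T Q x + c^T x + lambda^T (A x - b)
Stationarity (grad_x L = 0): Q x + c + A^T lambda = 0.
Primal feasibility: A x = b.

This gives the KKT block system:
  [ Q   A^T ] [ x     ]   [-c ]
  [ A    0  ] [ lambda ] = [ b ]

Solving the linear system:
  x*      = (-1.5714, 3)
  lambda* = (-5.9048)
  f(x*)   = 27.3571

x* = (-1.5714, 3), lambda* = (-5.9048)


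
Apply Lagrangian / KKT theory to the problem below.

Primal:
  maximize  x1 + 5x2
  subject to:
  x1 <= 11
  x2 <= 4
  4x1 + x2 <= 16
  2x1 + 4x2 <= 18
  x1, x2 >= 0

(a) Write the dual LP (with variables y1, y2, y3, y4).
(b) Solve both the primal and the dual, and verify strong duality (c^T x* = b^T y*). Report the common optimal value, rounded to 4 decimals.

The standard primal-dual pair for 'max c^T x s.t. A x <= b, x >= 0' is:
  Dual:  min b^T y  s.t.  A^T y >= c,  y >= 0.

So the dual LP is:
  minimize  11y1 + 4y2 + 16y3 + 18y4
  subject to:
    y1 + 4y3 + 2y4 >= 1
    y2 + y3 + 4y4 >= 5
    y1, y2, y3, y4 >= 0

Solving the primal: x* = (1, 4).
  primal value c^T x* = 21.
Solving the dual: y* = (0, 3, 0, 0.5).
  dual value b^T y* = 21.
Strong duality: c^T x* = b^T y*. Confirmed.

21


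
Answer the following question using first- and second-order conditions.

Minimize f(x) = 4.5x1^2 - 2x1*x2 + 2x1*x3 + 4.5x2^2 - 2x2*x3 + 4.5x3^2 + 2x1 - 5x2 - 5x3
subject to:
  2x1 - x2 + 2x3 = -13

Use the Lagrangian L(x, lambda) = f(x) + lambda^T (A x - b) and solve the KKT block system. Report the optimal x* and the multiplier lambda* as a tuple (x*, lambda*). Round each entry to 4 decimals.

Form the Lagrangian:
  L(x, lambda) = (1/2) x^T Q x + c^T x + lambda^T (A x - b)
Stationarity (grad_x L = 0): Q x + c + A^T lambda = 0.
Primal feasibility: A x = b.

This gives the KKT block system:
  [ Q   A^T ] [ x     ]   [-c ]
  [ A    0  ] [ lambda ] = [ b ]

Solving the linear system:
  x*      = (-3.4328, 1.2687, -2.4328)
  lambda* = (18.1493)
  f(x*)   = 117.4478

x* = (-3.4328, 1.2687, -2.4328), lambda* = (18.1493)


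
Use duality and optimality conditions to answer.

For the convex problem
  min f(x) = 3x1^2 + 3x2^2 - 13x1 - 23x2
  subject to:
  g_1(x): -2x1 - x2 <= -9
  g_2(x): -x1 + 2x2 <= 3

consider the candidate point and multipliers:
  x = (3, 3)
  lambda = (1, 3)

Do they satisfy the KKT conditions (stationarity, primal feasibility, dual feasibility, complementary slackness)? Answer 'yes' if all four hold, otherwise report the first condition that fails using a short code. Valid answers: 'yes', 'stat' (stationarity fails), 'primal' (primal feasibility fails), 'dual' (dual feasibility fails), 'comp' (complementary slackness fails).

Gradient of f: grad f(x) = Q x + c = (5, -5)
Constraint values g_i(x) = a_i^T x - b_i:
  g_1((3, 3)) = 0
  g_2((3, 3)) = 0
Stationarity residual: grad f(x) + sum_i lambda_i a_i = (0, 0)
  -> stationarity OK
Primal feasibility (all g_i <= 0): OK
Dual feasibility (all lambda_i >= 0): OK
Complementary slackness (lambda_i * g_i(x) = 0 for all i): OK

Verdict: yes, KKT holds.

yes


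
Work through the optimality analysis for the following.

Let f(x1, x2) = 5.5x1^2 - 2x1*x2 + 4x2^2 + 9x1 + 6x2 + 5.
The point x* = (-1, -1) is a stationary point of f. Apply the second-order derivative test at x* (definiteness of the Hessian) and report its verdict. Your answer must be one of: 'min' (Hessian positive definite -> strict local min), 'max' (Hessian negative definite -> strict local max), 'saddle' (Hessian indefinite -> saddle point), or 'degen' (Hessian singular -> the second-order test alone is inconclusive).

Compute the Hessian H = grad^2 f:
  H = [[11, -2], [-2, 8]]
Verify stationarity: grad f(x*) = H x* + g = (0, 0).
Eigenvalues of H: 7, 12.
Both eigenvalues > 0, so H is positive definite -> x* is a strict local min.

min


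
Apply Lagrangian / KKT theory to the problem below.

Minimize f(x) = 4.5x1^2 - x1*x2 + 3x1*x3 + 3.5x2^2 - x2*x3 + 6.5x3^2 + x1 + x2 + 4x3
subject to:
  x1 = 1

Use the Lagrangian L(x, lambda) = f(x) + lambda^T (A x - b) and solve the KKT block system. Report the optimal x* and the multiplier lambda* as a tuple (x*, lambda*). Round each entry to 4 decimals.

Form the Lagrangian:
  L(x, lambda) = (1/2) x^T Q x + c^T x + lambda^T (A x - b)
Stationarity (grad_x L = 0): Q x + c + A^T lambda = 0.
Primal feasibility: A x = b.

This gives the KKT block system:
  [ Q   A^T ] [ x     ]   [-c ]
  [ A    0  ] [ lambda ] = [ b ]

Solving the linear system:
  x*      = (1, -0.0778, -0.5444)
  lambda* = (-8.4444)
  f(x*)   = 3.5944

x* = (1, -0.0778, -0.5444), lambda* = (-8.4444)


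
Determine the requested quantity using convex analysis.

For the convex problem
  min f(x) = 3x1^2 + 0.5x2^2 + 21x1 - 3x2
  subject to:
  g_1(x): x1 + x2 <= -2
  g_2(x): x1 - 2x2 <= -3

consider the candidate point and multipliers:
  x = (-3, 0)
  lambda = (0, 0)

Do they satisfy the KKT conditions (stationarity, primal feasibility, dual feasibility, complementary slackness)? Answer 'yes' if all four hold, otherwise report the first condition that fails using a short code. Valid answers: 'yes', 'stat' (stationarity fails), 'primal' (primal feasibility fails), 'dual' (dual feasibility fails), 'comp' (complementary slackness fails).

Gradient of f: grad f(x) = Q x + c = (3, -3)
Constraint values g_i(x) = a_i^T x - b_i:
  g_1((-3, 0)) = -1
  g_2((-3, 0)) = 0
Stationarity residual: grad f(x) + sum_i lambda_i a_i = (3, -3)
  -> stationarity FAILS
Primal feasibility (all g_i <= 0): OK
Dual feasibility (all lambda_i >= 0): OK
Complementary slackness (lambda_i * g_i(x) = 0 for all i): OK

Verdict: the first failing condition is stationarity -> stat.

stat


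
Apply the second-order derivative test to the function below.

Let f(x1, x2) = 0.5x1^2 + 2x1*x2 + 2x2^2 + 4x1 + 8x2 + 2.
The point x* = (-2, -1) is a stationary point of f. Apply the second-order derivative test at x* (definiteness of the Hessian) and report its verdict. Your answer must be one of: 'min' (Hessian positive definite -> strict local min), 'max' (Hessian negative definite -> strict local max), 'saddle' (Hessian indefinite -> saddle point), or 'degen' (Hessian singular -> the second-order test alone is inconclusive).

Compute the Hessian H = grad^2 f:
  H = [[1, 2], [2, 4]]
Verify stationarity: grad f(x*) = H x* + g = (0, 0).
Eigenvalues of H: 0, 5.
H has a zero eigenvalue (singular; positive semidefinite but not definite), so H is neither positive definite, negative definite, nor indefinite. The second-order test alone is inconclusive -> degen.
(Indeed, f is constant along the null direction of H through x*, so x* is not a strict local extremum.)

degen


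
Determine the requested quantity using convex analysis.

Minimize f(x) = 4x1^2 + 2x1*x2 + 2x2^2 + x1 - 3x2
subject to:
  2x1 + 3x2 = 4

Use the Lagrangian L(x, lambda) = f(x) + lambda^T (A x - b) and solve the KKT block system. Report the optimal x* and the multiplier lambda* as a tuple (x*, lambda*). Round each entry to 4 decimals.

Form the Lagrangian:
  L(x, lambda) = (1/2) x^T Q x + c^T x + lambda^T (A x - b)
Stationarity (grad_x L = 0): Q x + c + A^T lambda = 0.
Primal feasibility: A x = b.

This gives the KKT block system:
  [ Q   A^T ] [ x     ]   [-c ]
  [ A    0  ] [ lambda ] = [ b ]

Solving the linear system:
  x*      = (-0.2969, 1.5312)
  lambda* = (-0.8438)
  f(x*)   = -0.7578

x* = (-0.2969, 1.5312), lambda* = (-0.8438)


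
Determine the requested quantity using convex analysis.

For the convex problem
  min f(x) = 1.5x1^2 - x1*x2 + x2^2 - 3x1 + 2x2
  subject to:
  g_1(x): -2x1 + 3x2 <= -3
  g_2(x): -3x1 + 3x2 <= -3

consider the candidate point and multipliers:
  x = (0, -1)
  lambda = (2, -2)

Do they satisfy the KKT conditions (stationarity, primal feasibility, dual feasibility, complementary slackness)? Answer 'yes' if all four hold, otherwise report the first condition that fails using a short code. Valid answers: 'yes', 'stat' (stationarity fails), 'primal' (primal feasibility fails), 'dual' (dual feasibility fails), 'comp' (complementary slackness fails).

Gradient of f: grad f(x) = Q x + c = (-2, 0)
Constraint values g_i(x) = a_i^T x - b_i:
  g_1((0, -1)) = 0
  g_2((0, -1)) = 0
Stationarity residual: grad f(x) + sum_i lambda_i a_i = (0, 0)
  -> stationarity OK
Primal feasibility (all g_i <= 0): OK
Dual feasibility (all lambda_i >= 0): FAILS
Complementary slackness (lambda_i * g_i(x) = 0 for all i): OK

Verdict: the first failing condition is dual_feasibility -> dual.

dual


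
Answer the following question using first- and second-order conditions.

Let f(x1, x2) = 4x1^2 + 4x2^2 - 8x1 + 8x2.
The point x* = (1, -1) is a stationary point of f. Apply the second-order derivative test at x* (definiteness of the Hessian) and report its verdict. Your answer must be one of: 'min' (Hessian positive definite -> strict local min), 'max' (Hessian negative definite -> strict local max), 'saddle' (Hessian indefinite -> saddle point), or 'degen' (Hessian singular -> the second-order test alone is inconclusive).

Compute the Hessian H = grad^2 f:
  H = [[8, 0], [0, 8]]
Verify stationarity: grad f(x*) = H x* + g = (0, 0).
Eigenvalues of H: 8, 8.
Both eigenvalues > 0, so H is positive definite -> x* is a strict local min.

min


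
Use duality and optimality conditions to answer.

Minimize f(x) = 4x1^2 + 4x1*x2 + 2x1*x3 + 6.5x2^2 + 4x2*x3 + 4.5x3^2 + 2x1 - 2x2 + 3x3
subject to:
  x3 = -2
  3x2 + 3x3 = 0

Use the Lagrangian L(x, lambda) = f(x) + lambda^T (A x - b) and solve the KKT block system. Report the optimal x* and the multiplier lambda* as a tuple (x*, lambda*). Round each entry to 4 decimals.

Form the Lagrangian:
  L(x, lambda) = (1/2) x^T Q x + c^T x + lambda^T (A x - b)
Stationarity (grad_x L = 0): Q x + c + A^T lambda = 0.
Primal feasibility: A x = b.

This gives the KKT block system:
  [ Q   A^T ] [ x     ]   [-c ]
  [ A    0  ] [ lambda ] = [ b ]

Solving the linear system:
  x*      = (-0.75, 2, -2)
  lambda* = (21.5, -4.3333)
  f(x*)   = 15.75

x* = (-0.75, 2, -2), lambda* = (21.5, -4.3333)


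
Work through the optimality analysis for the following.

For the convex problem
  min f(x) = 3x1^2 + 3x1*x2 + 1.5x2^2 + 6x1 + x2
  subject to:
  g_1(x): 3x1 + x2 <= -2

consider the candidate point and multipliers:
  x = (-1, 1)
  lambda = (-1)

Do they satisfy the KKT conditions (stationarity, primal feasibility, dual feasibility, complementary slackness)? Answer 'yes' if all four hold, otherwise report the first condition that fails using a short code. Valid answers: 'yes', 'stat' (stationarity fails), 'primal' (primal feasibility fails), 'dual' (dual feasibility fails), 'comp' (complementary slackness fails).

Gradient of f: grad f(x) = Q x + c = (3, 1)
Constraint values g_i(x) = a_i^T x - b_i:
  g_1((-1, 1)) = 0
Stationarity residual: grad f(x) + sum_i lambda_i a_i = (0, 0)
  -> stationarity OK
Primal feasibility (all g_i <= 0): OK
Dual feasibility (all lambda_i >= 0): FAILS
Complementary slackness (lambda_i * g_i(x) = 0 for all i): OK

Verdict: the first failing condition is dual_feasibility -> dual.

dual


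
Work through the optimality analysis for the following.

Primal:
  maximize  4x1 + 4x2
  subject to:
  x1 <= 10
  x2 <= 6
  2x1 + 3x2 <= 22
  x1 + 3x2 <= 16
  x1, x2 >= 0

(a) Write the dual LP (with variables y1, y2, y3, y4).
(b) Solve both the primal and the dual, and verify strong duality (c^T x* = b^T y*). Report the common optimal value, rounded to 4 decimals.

The standard primal-dual pair for 'max c^T x s.t. A x <= b, x >= 0' is:
  Dual:  min b^T y  s.t.  A^T y >= c,  y >= 0.

So the dual LP is:
  minimize  10y1 + 6y2 + 22y3 + 16y4
  subject to:
    y1 + 2y3 + y4 >= 4
    y2 + 3y3 + 3y4 >= 4
    y1, y2, y3, y4 >= 0

Solving the primal: x* = (10, 0.6667).
  primal value c^T x* = 42.6667.
Solving the dual: y* = (1.3333, 0, 1.3333, 0).
  dual value b^T y* = 42.6667.
Strong duality: c^T x* = b^T y*. Confirmed.

42.6667


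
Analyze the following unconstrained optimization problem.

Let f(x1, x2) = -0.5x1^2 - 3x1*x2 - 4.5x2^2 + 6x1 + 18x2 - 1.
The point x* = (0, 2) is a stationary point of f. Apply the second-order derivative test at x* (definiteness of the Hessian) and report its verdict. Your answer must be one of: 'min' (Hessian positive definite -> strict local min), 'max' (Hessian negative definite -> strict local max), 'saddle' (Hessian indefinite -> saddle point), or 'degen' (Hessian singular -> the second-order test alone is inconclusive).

Compute the Hessian H = grad^2 f:
  H = [[-1, -3], [-3, -9]]
Verify stationarity: grad f(x*) = H x* + g = (0, 0).
Eigenvalues of H: -10, 0.
H has a zero eigenvalue (singular; negative semidefinite but not definite), so H is neither positive definite, negative definite, nor indefinite. The second-order test alone is inconclusive -> degen.
(Indeed, f is constant along the null direction of H through x*, so x* is not a strict local extremum.)

degen


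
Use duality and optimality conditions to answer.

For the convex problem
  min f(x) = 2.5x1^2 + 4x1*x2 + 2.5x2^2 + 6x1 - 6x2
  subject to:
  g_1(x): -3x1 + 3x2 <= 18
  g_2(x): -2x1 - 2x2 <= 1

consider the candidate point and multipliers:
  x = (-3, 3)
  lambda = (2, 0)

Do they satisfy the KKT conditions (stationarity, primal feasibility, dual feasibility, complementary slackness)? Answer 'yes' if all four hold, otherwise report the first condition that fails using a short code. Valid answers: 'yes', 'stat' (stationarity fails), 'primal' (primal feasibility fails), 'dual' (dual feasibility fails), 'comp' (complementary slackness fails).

Gradient of f: grad f(x) = Q x + c = (3, -3)
Constraint values g_i(x) = a_i^T x - b_i:
  g_1((-3, 3)) = 0
  g_2((-3, 3)) = -1
Stationarity residual: grad f(x) + sum_i lambda_i a_i = (-3, 3)
  -> stationarity FAILS
Primal feasibility (all g_i <= 0): OK
Dual feasibility (all lambda_i >= 0): OK
Complementary slackness (lambda_i * g_i(x) = 0 for all i): OK

Verdict: the first failing condition is stationarity -> stat.

stat


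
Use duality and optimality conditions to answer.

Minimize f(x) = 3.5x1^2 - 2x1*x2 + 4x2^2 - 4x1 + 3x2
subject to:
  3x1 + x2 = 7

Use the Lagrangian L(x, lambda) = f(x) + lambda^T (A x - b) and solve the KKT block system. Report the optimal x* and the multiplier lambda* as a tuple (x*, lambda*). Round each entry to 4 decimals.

Form the Lagrangian:
  L(x, lambda) = (1/2) x^T Q x + c^T x + lambda^T (A x - b)
Stationarity (grad_x L = 0): Q x + c + A^T lambda = 0.
Primal feasibility: A x = b.

This gives the KKT block system:
  [ Q   A^T ] [ x     ]   [-c ]
  [ A    0  ] [ lambda ] = [ b ]

Solving the linear system:
  x*      = (2.1429, 0.5714)
  lambda* = (-3.2857)
  f(x*)   = 8.0714

x* = (2.1429, 0.5714), lambda* = (-3.2857)


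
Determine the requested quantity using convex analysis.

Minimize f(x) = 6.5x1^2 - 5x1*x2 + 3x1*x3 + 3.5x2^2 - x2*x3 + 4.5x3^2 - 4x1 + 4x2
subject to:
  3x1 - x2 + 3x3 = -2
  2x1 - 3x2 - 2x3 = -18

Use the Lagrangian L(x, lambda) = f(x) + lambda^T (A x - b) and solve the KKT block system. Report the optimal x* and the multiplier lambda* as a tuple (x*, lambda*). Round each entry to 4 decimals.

Form the Lagrangian:
  L(x, lambda) = (1/2) x^T Q x + c^T x + lambda^T (A x - b)
Stationarity (grad_x L = 0): Q x + c + A^T lambda = 0.
Primal feasibility: A x = b.

This gives the KKT block system:
  [ Q   A^T ] [ x     ]   [-c ]
  [ A    0  ] [ lambda ] = [ b ]

Solving the linear system:
  x*      = (-1.1562, 4.0114, 1.8267)
  lambda* = (4.108, 10.642)
  f(x*)   = 110.2216

x* = (-1.1562, 4.0114, 1.8267), lambda* = (4.108, 10.642)


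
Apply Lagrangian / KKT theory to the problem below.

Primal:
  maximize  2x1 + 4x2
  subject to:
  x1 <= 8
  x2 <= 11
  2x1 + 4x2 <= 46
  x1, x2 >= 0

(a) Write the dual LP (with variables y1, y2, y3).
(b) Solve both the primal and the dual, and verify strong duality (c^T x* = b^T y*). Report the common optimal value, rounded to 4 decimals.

The standard primal-dual pair for 'max c^T x s.t. A x <= b, x >= 0' is:
  Dual:  min b^T y  s.t.  A^T y >= c,  y >= 0.

So the dual LP is:
  minimize  8y1 + 11y2 + 46y3
  subject to:
    y1 + 2y3 >= 2
    y2 + 4y3 >= 4
    y1, y2, y3 >= 0

Solving the primal: x* = (1, 11).
  primal value c^T x* = 46.
Solving the dual: y* = (0, 0, 1).
  dual value b^T y* = 46.
Strong duality: c^T x* = b^T y*. Confirmed.

46


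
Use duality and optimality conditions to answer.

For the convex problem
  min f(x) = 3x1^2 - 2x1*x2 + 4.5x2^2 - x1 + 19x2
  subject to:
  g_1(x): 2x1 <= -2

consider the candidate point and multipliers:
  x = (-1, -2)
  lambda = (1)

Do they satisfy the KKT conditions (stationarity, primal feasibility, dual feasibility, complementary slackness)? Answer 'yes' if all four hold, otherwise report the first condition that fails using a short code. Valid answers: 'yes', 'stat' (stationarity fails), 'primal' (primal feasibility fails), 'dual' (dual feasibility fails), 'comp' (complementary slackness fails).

Gradient of f: grad f(x) = Q x + c = (-3, 3)
Constraint values g_i(x) = a_i^T x - b_i:
  g_1((-1, -2)) = 0
Stationarity residual: grad f(x) + sum_i lambda_i a_i = (-1, 3)
  -> stationarity FAILS
Primal feasibility (all g_i <= 0): OK
Dual feasibility (all lambda_i >= 0): OK
Complementary slackness (lambda_i * g_i(x) = 0 for all i): OK

Verdict: the first failing condition is stationarity -> stat.

stat


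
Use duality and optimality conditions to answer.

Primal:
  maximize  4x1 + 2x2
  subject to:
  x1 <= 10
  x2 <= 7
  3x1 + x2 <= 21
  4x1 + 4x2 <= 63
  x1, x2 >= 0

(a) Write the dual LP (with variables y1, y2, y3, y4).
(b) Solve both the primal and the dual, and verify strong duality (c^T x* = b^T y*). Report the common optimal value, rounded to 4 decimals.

The standard primal-dual pair for 'max c^T x s.t. A x <= b, x >= 0' is:
  Dual:  min b^T y  s.t.  A^T y >= c,  y >= 0.

So the dual LP is:
  minimize  10y1 + 7y2 + 21y3 + 63y4
  subject to:
    y1 + 3y3 + 4y4 >= 4
    y2 + y3 + 4y4 >= 2
    y1, y2, y3, y4 >= 0

Solving the primal: x* = (4.6667, 7).
  primal value c^T x* = 32.6667.
Solving the dual: y* = (0, 0.6667, 1.3333, 0).
  dual value b^T y* = 32.6667.
Strong duality: c^T x* = b^T y*. Confirmed.

32.6667


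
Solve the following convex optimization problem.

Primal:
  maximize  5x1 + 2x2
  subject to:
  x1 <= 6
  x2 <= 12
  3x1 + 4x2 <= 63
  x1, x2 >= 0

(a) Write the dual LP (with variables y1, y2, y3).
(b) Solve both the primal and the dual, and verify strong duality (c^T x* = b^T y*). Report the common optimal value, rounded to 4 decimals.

The standard primal-dual pair for 'max c^T x s.t. A x <= b, x >= 0' is:
  Dual:  min b^T y  s.t.  A^T y >= c,  y >= 0.

So the dual LP is:
  minimize  6y1 + 12y2 + 63y3
  subject to:
    y1 + 3y3 >= 5
    y2 + 4y3 >= 2
    y1, y2, y3 >= 0

Solving the primal: x* = (6, 11.25).
  primal value c^T x* = 52.5.
Solving the dual: y* = (3.5, 0, 0.5).
  dual value b^T y* = 52.5.
Strong duality: c^T x* = b^T y*. Confirmed.

52.5


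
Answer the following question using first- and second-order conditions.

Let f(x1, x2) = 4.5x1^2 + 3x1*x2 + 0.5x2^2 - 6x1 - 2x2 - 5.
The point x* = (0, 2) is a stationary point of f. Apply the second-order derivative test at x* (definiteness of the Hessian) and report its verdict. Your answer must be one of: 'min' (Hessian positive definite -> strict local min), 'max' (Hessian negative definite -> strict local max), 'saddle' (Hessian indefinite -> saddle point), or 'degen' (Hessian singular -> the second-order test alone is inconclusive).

Compute the Hessian H = grad^2 f:
  H = [[9, 3], [3, 1]]
Verify stationarity: grad f(x*) = H x* + g = (0, 0).
Eigenvalues of H: 0, 10.
H has a zero eigenvalue (singular; positive semidefinite but not definite), so H is neither positive definite, negative definite, nor indefinite. The second-order test alone is inconclusive -> degen.
(Indeed, f is constant along the null direction of H through x*, so x* is not a strict local extremum.)

degen


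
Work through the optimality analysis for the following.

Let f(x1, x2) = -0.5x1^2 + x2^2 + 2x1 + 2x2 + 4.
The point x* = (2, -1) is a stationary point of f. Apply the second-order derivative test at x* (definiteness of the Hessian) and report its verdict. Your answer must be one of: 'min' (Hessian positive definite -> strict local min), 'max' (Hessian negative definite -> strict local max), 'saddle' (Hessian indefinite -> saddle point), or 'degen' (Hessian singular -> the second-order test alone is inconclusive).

Compute the Hessian H = grad^2 f:
  H = [[-1, 0], [0, 2]]
Verify stationarity: grad f(x*) = H x* + g = (0, 0).
Eigenvalues of H: -1, 2.
Eigenvalues have mixed signs, so H is indefinite -> x* is a saddle point.

saddle
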